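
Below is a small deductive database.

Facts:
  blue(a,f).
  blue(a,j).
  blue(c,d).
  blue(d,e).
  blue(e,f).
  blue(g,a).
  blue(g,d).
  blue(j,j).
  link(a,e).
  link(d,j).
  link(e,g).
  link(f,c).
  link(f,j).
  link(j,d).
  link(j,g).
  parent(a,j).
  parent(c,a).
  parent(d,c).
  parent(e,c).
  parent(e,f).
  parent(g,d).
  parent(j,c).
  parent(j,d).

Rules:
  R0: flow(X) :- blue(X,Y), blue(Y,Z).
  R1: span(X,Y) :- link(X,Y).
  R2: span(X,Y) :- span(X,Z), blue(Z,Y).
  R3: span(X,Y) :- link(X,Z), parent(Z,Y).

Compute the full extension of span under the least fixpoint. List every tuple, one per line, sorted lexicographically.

span(a,c)
span(a,d)
span(a,e)
span(a,f)
span(d,c)
span(d,d)
span(d,e)
span(d,f)
span(d,j)
span(e,a)
span(e,d)
span(e,e)
span(e,f)
span(e,g)
span(e,j)
span(f,a)
span(f,c)
span(f,d)
span(f,e)
span(f,f)
span(f,j)
span(j,a)
span(j,c)
span(j,d)
span(j,e)
span(j,f)
span(j,g)
span(j,j)

round 1: derive span(a,e) via R1 from link(a,e)
round 1: derive span(d,j) via R1 from link(d,j)
round 1: derive span(e,g) via R1 from link(e,g)
round 1: derive span(f,c) via R1 from link(f,c)
round 1: derive span(f,j) via R1 from link(f,j)
round 1: derive span(j,d) via R1 from link(j,d)
round 1: derive span(j,g) via R1 from link(j,g)
round 1: derive span(a,c) via R3 from link(a,e), parent(e,c)
round 1: derive span(a,f) via R3 from link(a,e), parent(e,f)
round 1: derive span(d,c) via R3 from link(d,j), parent(j,c)
round 1: derive span(d,d) via R3 from link(d,j), parent(j,d)
round 1: derive span(e,d) via R3 from link(e,g), parent(g,d)
round 1: derive span(f,a) via R3 from link(f,c), parent(c,a)
round 1: derive span(f,d) via R3 from link(f,j), parent(j,d)
round 1: derive span(j,c) via R3 from link(j,d), parent(d,c)
round 2: derive span(a,d) via R2 from span(a,c), blue(c,d)
round 2: derive span(d,e) via R2 from span(d,d), blue(d,e)
round 2: derive span(e,a) via R2 from span(e,g), blue(g,a)
round 2: derive span(e,e) via R2 from span(e,d), blue(d,e)
round 2: derive span(f,e) via R2 from span(f,d), blue(d,e)
round 2: derive span(f,f) via R2 from span(f,a), blue(a,f)
round 2: derive span(j,a) via R2 from span(j,g), blue(g,a)
round 2: derive span(j,e) via R2 from span(j,d), blue(d,e)
round 3: derive span(d,f) via R2 from span(d,e), blue(e,f)
round 3: derive span(e,f) via R2 from span(e,a), blue(a,f)
round 3: derive span(e,j) via R2 from span(e,a), blue(a,j)
round 3: derive span(j,f) via R2 from span(j,a), blue(a,f)
round 3: derive span(j,j) via R2 from span(j,a), blue(a,j)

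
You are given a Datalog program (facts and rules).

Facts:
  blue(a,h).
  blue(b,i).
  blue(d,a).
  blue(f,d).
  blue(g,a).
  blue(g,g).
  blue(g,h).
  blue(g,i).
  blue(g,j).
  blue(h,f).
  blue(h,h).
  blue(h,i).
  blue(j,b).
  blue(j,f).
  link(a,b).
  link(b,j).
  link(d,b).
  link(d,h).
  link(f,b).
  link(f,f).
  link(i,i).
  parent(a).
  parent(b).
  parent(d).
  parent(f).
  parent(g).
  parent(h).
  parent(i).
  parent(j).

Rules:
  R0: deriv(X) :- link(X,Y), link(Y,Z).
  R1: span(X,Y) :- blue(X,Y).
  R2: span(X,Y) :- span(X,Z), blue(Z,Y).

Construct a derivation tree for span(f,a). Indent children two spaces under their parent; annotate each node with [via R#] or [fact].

span(f,a)  [via R2]
  span(f,d)  [via R1]
    blue(f,d)  [fact]
  blue(d,a)  [fact]

round 1: derive span(a,h) via R1 from blue(a,h)
round 1: derive span(b,i) via R1 from blue(b,i)
round 1: derive span(d,a) via R1 from blue(d,a)
round 1: derive span(f,d) via R1 from blue(f,d)
round 1: derive span(g,a) via R1 from blue(g,a)
round 1: derive span(g,g) via R1 from blue(g,g)
round 1: derive span(g,h) via R1 from blue(g,h)
round 1: derive span(g,i) via R1 from blue(g,i)
round 1: derive span(g,j) via R1 from blue(g,j)
round 1: derive span(h,f) via R1 from blue(h,f)
round 1: derive span(h,h) via R1 from blue(h,h)
round 1: derive span(h,i) via R1 from blue(h,i)
round 1: derive span(j,b) via R1 from blue(j,b)
round 1: derive span(j,f) via R1 from blue(j,f)
round 2: derive span(a,f) via R2 from span(a,h), blue(h,f)
round 2: derive span(a,i) via R2 from span(a,h), blue(h,i)
round 2: derive span(d,h) via R2 from span(d,a), blue(a,h)
round 2: derive span(f,a) via R2 from span(f,d), blue(d,a)
round 2: derive span(g,b) via R2 from span(g,j), blue(j,b)
round 2: derive span(g,f) via R2 from span(g,h), blue(h,f)
round 2: derive span(h,d) via R2 from span(h,f), blue(f,d)
round 2: derive span(j,d) via R2 from span(j,f), blue(f,d)
round 2: derive span(j,i) via R2 from span(j,b), blue(b,i)
round 3: derive span(a,d) via R2 from span(a,f), blue(f,d)
round 3: derive span(d,f) via R2 from span(d,h), blue(h,f)
round 3: derive span(d,i) via R2 from span(d,h), blue(h,i)
round 3: derive span(f,h) via R2 from span(f,a), blue(a,h)
round 3: derive span(g,d) via R2 from span(g,f), blue(f,d)
round 3: derive span(h,a) via R2 from span(h,d), blue(d,a)
round 3: derive span(j,a) via R2 from span(j,d), blue(d,a)
round 4: derive span(a,a) via R2 from span(a,d), blue(d,a)
round 4: derive span(d,d) via R2 from span(d,f), blue(f,d)
round 4: derive span(f,f) via R2 from span(f,h), blue(h,f)
round 4: derive span(f,i) via R2 from span(f,h), blue(h,i)
round 4: derive span(j,h) via R2 from span(j,a), blue(a,h)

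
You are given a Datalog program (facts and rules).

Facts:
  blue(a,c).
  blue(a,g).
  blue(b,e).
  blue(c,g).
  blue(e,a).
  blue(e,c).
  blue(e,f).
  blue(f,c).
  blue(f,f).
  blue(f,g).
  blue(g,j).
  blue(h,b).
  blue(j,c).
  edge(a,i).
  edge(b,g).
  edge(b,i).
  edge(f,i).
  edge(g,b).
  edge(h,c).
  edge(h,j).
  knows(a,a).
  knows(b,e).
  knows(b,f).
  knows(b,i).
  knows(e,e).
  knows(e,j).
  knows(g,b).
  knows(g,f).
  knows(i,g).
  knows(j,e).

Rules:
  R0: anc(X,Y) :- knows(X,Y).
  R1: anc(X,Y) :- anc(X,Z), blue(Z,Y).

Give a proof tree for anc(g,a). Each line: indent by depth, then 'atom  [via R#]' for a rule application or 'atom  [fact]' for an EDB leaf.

anc(g,a)  [via R1]
  anc(g,e)  [via R1]
    anc(g,b)  [via R0]
      knows(g,b)  [fact]
    blue(b,e)  [fact]
  blue(e,a)  [fact]

round 1: derive anc(a,a) via R0 from knows(a,a)
round 1: derive anc(b,e) via R0 from knows(b,e)
round 1: derive anc(b,f) via R0 from knows(b,f)
round 1: derive anc(b,i) via R0 from knows(b,i)
round 1: derive anc(e,e) via R0 from knows(e,e)
round 1: derive anc(e,j) via R0 from knows(e,j)
round 1: derive anc(g,b) via R0 from knows(g,b)
round 1: derive anc(g,f) via R0 from knows(g,f)
round 1: derive anc(i,g) via R0 from knows(i,g)
round 1: derive anc(j,e) via R0 from knows(j,e)
round 2: derive anc(a,c) via R1 from anc(a,a), blue(a,c)
round 2: derive anc(a,g) via R1 from anc(a,a), blue(a,g)
round 2: derive anc(b,a) via R1 from anc(b,e), blue(e,a)
round 2: derive anc(b,c) via R1 from anc(b,e), blue(e,c)
round 2: derive anc(b,g) via R1 from anc(b,f), blue(f,g)
round 2: derive anc(e,a) via R1 from anc(e,e), blue(e,a)
round 2: derive anc(e,c) via R1 from anc(e,e), blue(e,c)
round 2: derive anc(e,f) via R1 from anc(e,e), blue(e,f)
round 2: derive anc(g,c) via R1 from anc(g,f), blue(f,c)
round 2: derive anc(g,e) via R1 from anc(g,b), blue(b,e)
round 2: derive anc(g,g) via R1 from anc(g,f), blue(f,g)
round 2: derive anc(i,j) via R1 from anc(i,g), blue(g,j)
round 2: derive anc(j,a) via R1 from anc(j,e), blue(e,a)
round 2: derive anc(j,c) via R1 from anc(j,e), blue(e,c)
round 2: derive anc(j,f) via R1 from anc(j,e), blue(e,f)
round 3: derive anc(a,j) via R1 from anc(a,g), blue(g,j)
round 3: derive anc(b,j) via R1 from anc(b,g), blue(g,j)
round 3: derive anc(e,g) via R1 from anc(e,a), blue(a,g)
round 3: derive anc(g,a) via R1 from anc(g,e), blue(e,a)
round 3: derive anc(g,j) via R1 from anc(g,g), blue(g,j)
round 3: derive anc(i,c) via R1 from anc(i,j), blue(j,c)
round 3: derive anc(j,g) via R1 from anc(j,a), blue(a,g)
round 4: derive anc(j,j) via R1 from anc(j,g), blue(g,j)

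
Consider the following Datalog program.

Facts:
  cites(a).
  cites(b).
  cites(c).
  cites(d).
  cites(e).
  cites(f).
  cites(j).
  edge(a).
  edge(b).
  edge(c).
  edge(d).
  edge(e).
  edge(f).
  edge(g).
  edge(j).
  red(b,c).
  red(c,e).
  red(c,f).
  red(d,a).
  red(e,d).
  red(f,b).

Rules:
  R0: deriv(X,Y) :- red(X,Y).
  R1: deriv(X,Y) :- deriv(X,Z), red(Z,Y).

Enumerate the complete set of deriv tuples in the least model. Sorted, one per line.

round 1: derive deriv(b,c) via R0 from red(b,c)
round 1: derive deriv(c,e) via R0 from red(c,e)
round 1: derive deriv(c,f) via R0 from red(c,f)
round 1: derive deriv(d,a) via R0 from red(d,a)
round 1: derive deriv(e,d) via R0 from red(e,d)
round 1: derive deriv(f,b) via R0 from red(f,b)
round 2: derive deriv(b,e) via R1 from deriv(b,c), red(c,e)
round 2: derive deriv(b,f) via R1 from deriv(b,c), red(c,f)
round 2: derive deriv(c,b) via R1 from deriv(c,f), red(f,b)
round 2: derive deriv(c,d) via R1 from deriv(c,e), red(e,d)
round 2: derive deriv(e,a) via R1 from deriv(e,d), red(d,a)
round 2: derive deriv(f,c) via R1 from deriv(f,b), red(b,c)
round 3: derive deriv(b,b) via R1 from deriv(b,f), red(f,b)
round 3: derive deriv(b,d) via R1 from deriv(b,e), red(e,d)
round 3: derive deriv(c,a) via R1 from deriv(c,d), red(d,a)
round 3: derive deriv(c,c) via R1 from deriv(c,b), red(b,c)
round 3: derive deriv(f,e) via R1 from deriv(f,c), red(c,e)
round 3: derive deriv(f,f) via R1 from deriv(f,c), red(c,f)
round 4: derive deriv(b,a) via R1 from deriv(b,d), red(d,a)
round 4: derive deriv(f,d) via R1 from deriv(f,e), red(e,d)
round 5: derive deriv(f,a) via R1 from deriv(f,d), red(d,a)

deriv(b,a)
deriv(b,b)
deriv(b,c)
deriv(b,d)
deriv(b,e)
deriv(b,f)
deriv(c,a)
deriv(c,b)
deriv(c,c)
deriv(c,d)
deriv(c,e)
deriv(c,f)
deriv(d,a)
deriv(e,a)
deriv(e,d)
deriv(f,a)
deriv(f,b)
deriv(f,c)
deriv(f,d)
deriv(f,e)
deriv(f,f)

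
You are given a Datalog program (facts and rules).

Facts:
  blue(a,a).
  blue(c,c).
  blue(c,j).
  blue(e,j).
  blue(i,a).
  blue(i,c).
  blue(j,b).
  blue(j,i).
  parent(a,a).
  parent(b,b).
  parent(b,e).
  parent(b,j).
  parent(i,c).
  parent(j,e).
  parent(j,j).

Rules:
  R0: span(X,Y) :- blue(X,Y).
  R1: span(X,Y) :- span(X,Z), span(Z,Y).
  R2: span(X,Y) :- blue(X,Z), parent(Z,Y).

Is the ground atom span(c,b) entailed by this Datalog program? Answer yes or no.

round 1: derive span(a,a) via R0 from blue(a,a)
round 1: derive span(c,c) via R0 from blue(c,c)
round 1: derive span(c,j) via R0 from blue(c,j)
round 1: derive span(e,j) via R0 from blue(e,j)
round 1: derive span(i,a) via R0 from blue(i,a)
round 1: derive span(i,c) via R0 from blue(i,c)
round 1: derive span(j,b) via R0 from blue(j,b)
round 1: derive span(j,i) via R0 from blue(j,i)
round 1: derive span(c,e) via R2 from blue(c,j), parent(j,e)
round 1: derive span(e,e) via R2 from blue(e,j), parent(j,e)
round 1: derive span(j,c) via R2 from blue(j,i), parent(i,c)
round 1: derive span(j,e) via R2 from blue(j,b), parent(b,e)
round 1: derive span(j,j) via R2 from blue(j,b), parent(b,j)
round 2: derive span(c,b) via R1 from span(c,j), span(j,b)
round 2: derive span(c,i) via R1 from span(c,j), span(j,i)
round 2: derive span(e,b) via R1 from span(e,j), span(j,b)
round 2: derive span(e,c) via R1 from span(e,j), span(j,c)
round 2: derive span(e,i) via R1 from span(e,j), span(j,i)
round 2: derive span(i,e) via R1 from span(i,c), span(c,e)
round 2: derive span(i,j) via R1 from span(i,c), span(c,j)
round 2: derive span(j,a) via R1 from span(j,i), span(i,a)
round 3: derive span(c,a) via R1 from span(c,i), span(i,a)
round 3: derive span(e,a) via R1 from span(e,i), span(i,a)
round 3: derive span(i,b) via R1 from span(i,c), span(c,b)
round 3: derive span(i,i) via R1 from span(i,c), span(c,i)

yes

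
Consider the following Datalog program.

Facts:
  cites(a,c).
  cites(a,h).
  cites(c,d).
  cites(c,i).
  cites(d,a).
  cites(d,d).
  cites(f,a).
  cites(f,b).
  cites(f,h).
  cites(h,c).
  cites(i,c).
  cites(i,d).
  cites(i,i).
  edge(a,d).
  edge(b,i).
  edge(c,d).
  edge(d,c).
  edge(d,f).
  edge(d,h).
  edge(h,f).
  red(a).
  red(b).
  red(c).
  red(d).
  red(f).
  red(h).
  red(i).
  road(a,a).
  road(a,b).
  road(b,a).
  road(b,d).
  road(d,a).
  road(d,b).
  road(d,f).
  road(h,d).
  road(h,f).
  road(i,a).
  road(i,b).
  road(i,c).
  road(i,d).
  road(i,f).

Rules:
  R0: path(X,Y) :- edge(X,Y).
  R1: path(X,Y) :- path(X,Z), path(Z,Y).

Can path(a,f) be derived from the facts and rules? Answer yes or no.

round 1: derive path(a,d) via R0 from edge(a,d)
round 1: derive path(b,i) via R0 from edge(b,i)
round 1: derive path(c,d) via R0 from edge(c,d)
round 1: derive path(d,c) via R0 from edge(d,c)
round 1: derive path(d,f) via R0 from edge(d,f)
round 1: derive path(d,h) via R0 from edge(d,h)
round 1: derive path(h,f) via R0 from edge(h,f)
round 2: derive path(a,c) via R1 from path(a,d), path(d,c)
round 2: derive path(a,f) via R1 from path(a,d), path(d,f)
round 2: derive path(a,h) via R1 from path(a,d), path(d,h)
round 2: derive path(c,c) via R1 from path(c,d), path(d,c)
round 2: derive path(c,f) via R1 from path(c,d), path(d,f)
round 2: derive path(c,h) via R1 from path(c,d), path(d,h)
round 2: derive path(d,d) via R1 from path(d,c), path(c,d)

yes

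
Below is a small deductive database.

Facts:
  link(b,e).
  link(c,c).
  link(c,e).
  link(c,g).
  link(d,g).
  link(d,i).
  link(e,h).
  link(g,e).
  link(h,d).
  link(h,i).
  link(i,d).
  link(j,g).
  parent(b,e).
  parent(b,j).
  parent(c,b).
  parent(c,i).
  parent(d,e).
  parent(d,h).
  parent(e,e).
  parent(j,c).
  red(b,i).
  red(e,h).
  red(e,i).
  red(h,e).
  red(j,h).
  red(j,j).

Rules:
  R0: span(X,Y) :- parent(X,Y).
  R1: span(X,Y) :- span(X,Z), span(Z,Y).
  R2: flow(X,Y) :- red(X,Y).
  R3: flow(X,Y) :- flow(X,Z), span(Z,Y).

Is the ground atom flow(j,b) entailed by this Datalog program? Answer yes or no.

yes

round 1: derive span(b,e) via R0 from parent(b,e)
round 1: derive span(b,j) via R0 from parent(b,j)
round 1: derive span(c,b) via R0 from parent(c,b)
round 1: derive span(c,i) via R0 from parent(c,i)
round 1: derive span(d,e) via R0 from parent(d,e)
round 1: derive span(d,h) via R0 from parent(d,h)
round 1: derive span(e,e) via R0 from parent(e,e)
round 1: derive span(j,c) via R0 from parent(j,c)
round 1: derive flow(b,i) via R2 from red(b,i)
round 1: derive flow(e,h) via R2 from red(e,h)
round 1: derive flow(e,i) via R2 from red(e,i)
round 1: derive flow(h,e) via R2 from red(h,e)
round 1: derive flow(j,h) via R2 from red(j,h)
round 1: derive flow(j,j) via R2 from red(j,j)
round 2: derive span(b,c) via R1 from span(b,j), span(j,c)
round 2: derive span(c,e) via R1 from span(c,b), span(b,e)
round 2: derive span(c,j) via R1 from span(c,b), span(b,j)
round 2: derive span(j,b) via R1 from span(j,c), span(c,b)
round 2: derive span(j,i) via R1 from span(j,c), span(c,i)
round 2: derive flow(j,c) via R3 from flow(j,j), span(j,c)
round 3: derive span(b,b) via R1 from span(b,c), span(c,b)
round 3: derive span(b,i) via R1 from span(b,c), span(c,i)
round 3: derive span(c,c) via R1 from span(c,b), span(b,c)
round 3: derive span(j,e) via R1 from span(j,b), span(b,e)
round 3: derive span(j,j) via R1 from span(j,b), span(b,j)
round 3: derive flow(j,b) via R3 from flow(j,c), span(c,b)
round 3: derive flow(j,e) via R3 from flow(j,c), span(c,e)
round 3: derive flow(j,i) via R3 from flow(j,c), span(c,i)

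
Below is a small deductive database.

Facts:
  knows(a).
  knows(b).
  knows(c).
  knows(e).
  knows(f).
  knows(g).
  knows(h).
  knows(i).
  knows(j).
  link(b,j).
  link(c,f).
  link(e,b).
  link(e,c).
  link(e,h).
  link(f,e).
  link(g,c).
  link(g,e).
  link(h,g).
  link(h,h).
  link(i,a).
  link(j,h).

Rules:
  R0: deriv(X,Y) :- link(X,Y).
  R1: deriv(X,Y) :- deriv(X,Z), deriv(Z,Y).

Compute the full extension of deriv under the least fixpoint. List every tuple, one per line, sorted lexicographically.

round 1: derive deriv(b,j) via R0 from link(b,j)
round 1: derive deriv(c,f) via R0 from link(c,f)
round 1: derive deriv(e,b) via R0 from link(e,b)
round 1: derive deriv(e,c) via R0 from link(e,c)
round 1: derive deriv(e,h) via R0 from link(e,h)
round 1: derive deriv(f,e) via R0 from link(f,e)
round 1: derive deriv(g,c) via R0 from link(g,c)
round 1: derive deriv(g,e) via R0 from link(g,e)
round 1: derive deriv(h,g) via R0 from link(h,g)
round 1: derive deriv(h,h) via R0 from link(h,h)
round 1: derive deriv(i,a) via R0 from link(i,a)
round 1: derive deriv(j,h) via R0 from link(j,h)
round 2: derive deriv(b,h) via R1 from deriv(b,j), deriv(j,h)
round 2: derive deriv(c,e) via R1 from deriv(c,f), deriv(f,e)
round 2: derive deriv(e,f) via R1 from deriv(e,c), deriv(c,f)
round 2: derive deriv(e,g) via R1 from deriv(e,h), deriv(h,g)
round 2: derive deriv(e,j) via R1 from deriv(e,b), deriv(b,j)
round 2: derive deriv(f,b) via R1 from deriv(f,e), deriv(e,b)
round 2: derive deriv(f,c) via R1 from deriv(f,e), deriv(e,c)
round 2: derive deriv(f,h) via R1 from deriv(f,e), deriv(e,h)
round 2: derive deriv(g,b) via R1 from deriv(g,e), deriv(e,b)
round 2: derive deriv(g,f) via R1 from deriv(g,c), deriv(c,f)
round 2: derive deriv(g,h) via R1 from deriv(g,e), deriv(e,h)
round 2: derive deriv(h,c) via R1 from deriv(h,g), deriv(g,c)
round 2: derive deriv(h,e) via R1 from deriv(h,g), deriv(g,e)
round 2: derive deriv(j,g) via R1 from deriv(j,h), deriv(h,g)
round 3: derive deriv(b,c) via R1 from deriv(b,h), deriv(h,c)
round 3: derive deriv(b,e) via R1 from deriv(b,h), deriv(h,e)
round 3: derive deriv(b,g) via R1 from deriv(b,h), deriv(h,g)
round 3: derive deriv(c,b) via R1 from deriv(c,e), deriv(e,b)
round 3: derive deriv(c,c) via R1 from deriv(c,e), deriv(e,c)
round 3: derive deriv(c,g) via R1 from deriv(c,e), deriv(e,g)
round 3: derive deriv(c,h) via R1 from deriv(c,e), deriv(e,h)
round 3: derive deriv(c,j) via R1 from deriv(c,e), deriv(e,j)
round 3: derive deriv(e,e) via R1 from deriv(e,c), deriv(c,e)
round 3: derive deriv(f,f) via R1 from deriv(f,c), deriv(c,f)
round 3: derive deriv(f,g) via R1 from deriv(f,e), deriv(e,g)
round 3: derive deriv(f,j) via R1 from deriv(f,b), deriv(b,j)
round 3: derive deriv(g,g) via R1 from deriv(g,e), deriv(e,g)
round 3: derive deriv(g,j) via R1 from deriv(g,b), deriv(b,j)
round 3: derive deriv(h,b) via R1 from deriv(h,e), deriv(e,b)
round 3: derive deriv(h,f) via R1 from deriv(h,c), deriv(c,f)
round 3: derive deriv(h,j) via R1 from deriv(h,e), deriv(e,j)
round 3: derive deriv(j,b) via R1 from deriv(j,g), deriv(g,b)
round 3: derive deriv(j,c) via R1 from deriv(j,g), deriv(g,c)
round 3: derive deriv(j,e) via R1 from deriv(j,g), deriv(g,e)
round 3: derive deriv(j,f) via R1 from deriv(j,g), deriv(g,f)
round 4: derive deriv(b,b) via R1 from deriv(b,c), deriv(c,b)
round 4: derive deriv(b,f) via R1 from deriv(b,c), deriv(c,f)
round 4: derive deriv(j,j) via R1 from deriv(j,b), deriv(b,j)

deriv(b,b)
deriv(b,c)
deriv(b,e)
deriv(b,f)
deriv(b,g)
deriv(b,h)
deriv(b,j)
deriv(c,b)
deriv(c,c)
deriv(c,e)
deriv(c,f)
deriv(c,g)
deriv(c,h)
deriv(c,j)
deriv(e,b)
deriv(e,c)
deriv(e,e)
deriv(e,f)
deriv(e,g)
deriv(e,h)
deriv(e,j)
deriv(f,b)
deriv(f,c)
deriv(f,e)
deriv(f,f)
deriv(f,g)
deriv(f,h)
deriv(f,j)
deriv(g,b)
deriv(g,c)
deriv(g,e)
deriv(g,f)
deriv(g,g)
deriv(g,h)
deriv(g,j)
deriv(h,b)
deriv(h,c)
deriv(h,e)
deriv(h,f)
deriv(h,g)
deriv(h,h)
deriv(h,j)
deriv(i,a)
deriv(j,b)
deriv(j,c)
deriv(j,e)
deriv(j,f)
deriv(j,g)
deriv(j,h)
deriv(j,j)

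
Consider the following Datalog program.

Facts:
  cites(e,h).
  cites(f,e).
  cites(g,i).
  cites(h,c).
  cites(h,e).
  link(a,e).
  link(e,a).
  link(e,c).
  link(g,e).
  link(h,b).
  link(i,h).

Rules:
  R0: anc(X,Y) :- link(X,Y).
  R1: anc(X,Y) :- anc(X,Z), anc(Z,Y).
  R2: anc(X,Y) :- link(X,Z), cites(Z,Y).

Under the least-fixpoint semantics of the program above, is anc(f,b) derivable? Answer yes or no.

no

round 1: derive anc(a,e) via R0 from link(a,e)
round 1: derive anc(e,a) via R0 from link(e,a)
round 1: derive anc(e,c) via R0 from link(e,c)
round 1: derive anc(g,e) via R0 from link(g,e)
round 1: derive anc(h,b) via R0 from link(h,b)
round 1: derive anc(i,h) via R0 from link(i,h)
round 1: derive anc(a,h) via R2 from link(a,e), cites(e,h)
round 1: derive anc(g,h) via R2 from link(g,e), cites(e,h)
round 1: derive anc(i,c) via R2 from link(i,h), cites(h,c)
round 1: derive anc(i,e) via R2 from link(i,h), cites(h,e)
round 2: derive anc(a,a) via R1 from anc(a,e), anc(e,a)
round 2: derive anc(a,b) via R1 from anc(a,h), anc(h,b)
round 2: derive anc(a,c) via R1 from anc(a,e), anc(e,c)
round 2: derive anc(e,e) via R1 from anc(e,a), anc(a,e)
round 2: derive anc(e,h) via R1 from anc(e,a), anc(a,h)
round 2: derive anc(g,a) via R1 from anc(g,e), anc(e,a)
round 2: derive anc(g,b) via R1 from anc(g,h), anc(h,b)
round 2: derive anc(g,c) via R1 from anc(g,e), anc(e,c)
round 2: derive anc(i,a) via R1 from anc(i,e), anc(e,a)
round 2: derive anc(i,b) via R1 from anc(i,h), anc(h,b)
round 3: derive anc(e,b) via R1 from anc(e,a), anc(a,b)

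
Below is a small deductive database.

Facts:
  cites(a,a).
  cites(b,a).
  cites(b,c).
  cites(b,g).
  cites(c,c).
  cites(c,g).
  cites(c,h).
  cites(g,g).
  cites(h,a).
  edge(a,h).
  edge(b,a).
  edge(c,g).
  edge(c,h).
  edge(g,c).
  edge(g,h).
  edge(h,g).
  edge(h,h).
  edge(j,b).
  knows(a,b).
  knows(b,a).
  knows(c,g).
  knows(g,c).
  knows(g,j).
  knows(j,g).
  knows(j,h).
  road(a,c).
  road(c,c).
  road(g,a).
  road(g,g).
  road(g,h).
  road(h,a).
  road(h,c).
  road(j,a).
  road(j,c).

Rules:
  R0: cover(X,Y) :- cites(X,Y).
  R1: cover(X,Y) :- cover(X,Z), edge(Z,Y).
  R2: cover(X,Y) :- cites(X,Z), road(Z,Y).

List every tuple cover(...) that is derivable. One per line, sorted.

round 1: derive cover(a,a) via R0 from cites(a,a)
round 1: derive cover(b,a) via R0 from cites(b,a)
round 1: derive cover(b,c) via R0 from cites(b,c)
round 1: derive cover(b,g) via R0 from cites(b,g)
round 1: derive cover(c,c) via R0 from cites(c,c)
round 1: derive cover(c,g) via R0 from cites(c,g)
round 1: derive cover(c,h) via R0 from cites(c,h)
round 1: derive cover(g,g) via R0 from cites(g,g)
round 1: derive cover(h,a) via R0 from cites(h,a)
round 1: derive cover(a,c) via R2 from cites(a,a), road(a,c)
round 1: derive cover(b,h) via R2 from cites(b,g), road(g,h)
round 1: derive cover(c,a) via R2 from cites(c,g), road(g,a)
round 1: derive cover(g,a) via R2 from cites(g,g), road(g,a)
round 1: derive cover(g,h) via R2 from cites(g,g), road(g,h)
round 1: derive cover(h,c) via R2 from cites(h,a), road(a,c)
round 2: derive cover(a,g) via R1 from cover(a,c), edge(c,g)
round 2: derive cover(a,h) via R1 from cover(a,a), edge(a,h)
round 2: derive cover(g,c) via R1 from cover(g,g), edge(g,c)
round 2: derive cover(h,g) via R1 from cover(h,c), edge(c,g)
round 2: derive cover(h,h) via R1 from cover(h,a), edge(a,h)

cover(a,a)
cover(a,c)
cover(a,g)
cover(a,h)
cover(b,a)
cover(b,c)
cover(b,g)
cover(b,h)
cover(c,a)
cover(c,c)
cover(c,g)
cover(c,h)
cover(g,a)
cover(g,c)
cover(g,g)
cover(g,h)
cover(h,a)
cover(h,c)
cover(h,g)
cover(h,h)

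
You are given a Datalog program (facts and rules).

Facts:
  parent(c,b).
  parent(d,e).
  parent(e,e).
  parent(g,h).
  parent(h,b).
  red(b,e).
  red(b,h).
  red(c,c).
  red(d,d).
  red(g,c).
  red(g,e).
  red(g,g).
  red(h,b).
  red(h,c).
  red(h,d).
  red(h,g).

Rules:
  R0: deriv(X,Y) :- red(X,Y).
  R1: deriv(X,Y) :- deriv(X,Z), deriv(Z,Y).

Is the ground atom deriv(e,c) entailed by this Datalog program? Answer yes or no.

no

round 1: derive deriv(b,e) via R0 from red(b,e)
round 1: derive deriv(b,h) via R0 from red(b,h)
round 1: derive deriv(c,c) via R0 from red(c,c)
round 1: derive deriv(d,d) via R0 from red(d,d)
round 1: derive deriv(g,c) via R0 from red(g,c)
round 1: derive deriv(g,e) via R0 from red(g,e)
round 1: derive deriv(g,g) via R0 from red(g,g)
round 1: derive deriv(h,b) via R0 from red(h,b)
round 1: derive deriv(h,c) via R0 from red(h,c)
round 1: derive deriv(h,d) via R0 from red(h,d)
round 1: derive deriv(h,g) via R0 from red(h,g)
round 2: derive deriv(b,b) via R1 from deriv(b,h), deriv(h,b)
round 2: derive deriv(b,c) via R1 from deriv(b,h), deriv(h,c)
round 2: derive deriv(b,d) via R1 from deriv(b,h), deriv(h,d)
round 2: derive deriv(b,g) via R1 from deriv(b,h), deriv(h,g)
round 2: derive deriv(h,e) via R1 from deriv(h,b), deriv(b,e)
round 2: derive deriv(h,h) via R1 from deriv(h,b), deriv(b,h)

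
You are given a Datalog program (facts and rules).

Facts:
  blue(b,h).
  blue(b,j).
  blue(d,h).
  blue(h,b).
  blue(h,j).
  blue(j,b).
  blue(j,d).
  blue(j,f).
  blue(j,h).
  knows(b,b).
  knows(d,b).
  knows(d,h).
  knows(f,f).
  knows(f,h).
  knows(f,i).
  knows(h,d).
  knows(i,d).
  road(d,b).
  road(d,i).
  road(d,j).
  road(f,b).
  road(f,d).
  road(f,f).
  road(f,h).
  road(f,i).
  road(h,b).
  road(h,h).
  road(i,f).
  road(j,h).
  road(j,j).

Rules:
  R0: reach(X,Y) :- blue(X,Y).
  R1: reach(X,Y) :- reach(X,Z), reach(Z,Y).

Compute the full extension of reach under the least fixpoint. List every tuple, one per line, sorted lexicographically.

round 1: derive reach(b,h) via R0 from blue(b,h)
round 1: derive reach(b,j) via R0 from blue(b,j)
round 1: derive reach(d,h) via R0 from blue(d,h)
round 1: derive reach(h,b) via R0 from blue(h,b)
round 1: derive reach(h,j) via R0 from blue(h,j)
round 1: derive reach(j,b) via R0 from blue(j,b)
round 1: derive reach(j,d) via R0 from blue(j,d)
round 1: derive reach(j,f) via R0 from blue(j,f)
round 1: derive reach(j,h) via R0 from blue(j,h)
round 2: derive reach(b,b) via R1 from reach(b,h), reach(h,b)
round 2: derive reach(b,d) via R1 from reach(b,j), reach(j,d)
round 2: derive reach(b,f) via R1 from reach(b,j), reach(j,f)
round 2: derive reach(d,b) via R1 from reach(d,h), reach(h,b)
round 2: derive reach(d,j) via R1 from reach(d,h), reach(h,j)
round 2: derive reach(h,d) via R1 from reach(h,j), reach(j,d)
round 2: derive reach(h,f) via R1 from reach(h,j), reach(j,f)
round 2: derive reach(h,h) via R1 from reach(h,b), reach(b,h)
round 2: derive reach(j,j) via R1 from reach(j,b), reach(b,j)
round 3: derive reach(d,d) via R1 from reach(d,b), reach(b,d)
round 3: derive reach(d,f) via R1 from reach(d,b), reach(b,f)

reach(b,b)
reach(b,d)
reach(b,f)
reach(b,h)
reach(b,j)
reach(d,b)
reach(d,d)
reach(d,f)
reach(d,h)
reach(d,j)
reach(h,b)
reach(h,d)
reach(h,f)
reach(h,h)
reach(h,j)
reach(j,b)
reach(j,d)
reach(j,f)
reach(j,h)
reach(j,j)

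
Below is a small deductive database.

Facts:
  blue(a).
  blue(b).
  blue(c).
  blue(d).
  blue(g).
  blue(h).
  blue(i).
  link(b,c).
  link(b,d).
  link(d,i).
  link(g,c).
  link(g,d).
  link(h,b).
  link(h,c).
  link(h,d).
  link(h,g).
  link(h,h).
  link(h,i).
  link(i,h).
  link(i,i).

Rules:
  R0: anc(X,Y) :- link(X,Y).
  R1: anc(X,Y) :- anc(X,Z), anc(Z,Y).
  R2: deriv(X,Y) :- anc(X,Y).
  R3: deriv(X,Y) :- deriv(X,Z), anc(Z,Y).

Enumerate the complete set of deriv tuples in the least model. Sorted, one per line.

round 1: derive anc(b,c) via R0 from link(b,c)
round 1: derive anc(b,d) via R0 from link(b,d)
round 1: derive anc(d,i) via R0 from link(d,i)
round 1: derive anc(g,c) via R0 from link(g,c)
round 1: derive anc(g,d) via R0 from link(g,d)
round 1: derive anc(h,b) via R0 from link(h,b)
round 1: derive anc(h,c) via R0 from link(h,c)
round 1: derive anc(h,d) via R0 from link(h,d)
round 1: derive anc(h,g) via R0 from link(h,g)
round 1: derive anc(h,h) via R0 from link(h,h)
round 1: derive anc(h,i) via R0 from link(h,i)
round 1: derive anc(i,h) via R0 from link(i,h)
round 1: derive anc(i,i) via R0 from link(i,i)
round 2: derive anc(b,i) via R1 from anc(b,d), anc(d,i)
round 2: derive anc(d,h) via R1 from anc(d,i), anc(i,h)
round 2: derive anc(g,i) via R1 from anc(g,d), anc(d,i)
round 2: derive anc(i,b) via R1 from anc(i,h), anc(h,b)
round 2: derive anc(i,c) via R1 from anc(i,h), anc(h,c)
round 2: derive anc(i,d) via R1 from anc(i,h), anc(h,d)
round 2: derive anc(i,g) via R1 from anc(i,h), anc(h,g)
round 2: derive deriv(b,c) via R2 from anc(b,c)
round 2: derive deriv(b,d) via R2 from anc(b,d)
round 2: derive deriv(d,i) via R2 from anc(d,i)
round 2: derive deriv(g,c) via R2 from anc(g,c)
round 2: derive deriv(g,d) via R2 from anc(g,d)
round 2: derive deriv(h,b) via R2 from anc(h,b)
round 2: derive deriv(h,c) via R2 from anc(h,c)
round 2: derive deriv(h,d) via R2 from anc(h,d)
round 2: derive deriv(h,g) via R2 from anc(h,g)
round 2: derive deriv(h,h) via R2 from anc(h,h)
round 2: derive deriv(h,i) via R2 from anc(h,i)
round 2: derive deriv(i,h) via R2 from anc(i,h)
round 2: derive deriv(i,i) via R2 from anc(i,i)
round 3: derive anc(b,b) via R1 from anc(b,i), anc(i,b)
round 3: derive anc(b,g) via R1 from anc(b,i), anc(i,g)
round 3: derive anc(b,h) via R1 from anc(b,d), anc(d,h)
round 3: derive anc(d,b) via R1 from anc(d,h), anc(h,b)
round 3: derive anc(d,c) via R1 from anc(d,h), anc(h,c)
round 3: derive anc(d,d) via R1 from anc(d,h), anc(h,d)
round 3: derive anc(d,g) via R1 from anc(d,h), anc(h,g)
round 3: derive anc(g,b) via R1 from anc(g,i), anc(i,b)
round 3: derive anc(g,g) via R1 from anc(g,i), anc(i,g)
round 3: derive anc(g,h) via R1 from anc(g,d), anc(d,h)
round 3: derive deriv(b,i) via R2 from anc(b,i)
round 3: derive deriv(d,h) via R2 from anc(d,h)
round 3: derive deriv(g,i) via R2 from anc(g,i)
round 3: derive deriv(i,b) via R2 from anc(i,b)
round 3: derive deriv(i,c) via R2 from anc(i,c)
round 3: derive deriv(i,d) via R2 from anc(i,d)
round 3: derive deriv(i,g) via R2 from anc(i,g)
round 3: derive deriv(b,h) via R3 from deriv(b,d), anc(d,h)
round 3: derive deriv(d,b) via R3 from deriv(d,i), anc(i,b)
round 3: derive deriv(d,c) via R3 from deriv(d,i), anc(i,c)
round 3: derive deriv(d,d) via R3 from deriv(d,i), anc(i,d)
round 3: derive deriv(d,g) via R3 from deriv(d,i), anc(i,g)
round 3: derive deriv(g,h) via R3 from deriv(g,d), anc(d,h)
round 4: derive deriv(b,b) via R2 from anc(b,b)
round 4: derive deriv(b,g) via R2 from anc(b,g)
round 4: derive deriv(g,b) via R2 from anc(g,b)
round 4: derive deriv(g,g) via R2 from anc(g,g)

deriv(b,b)
deriv(b,c)
deriv(b,d)
deriv(b,g)
deriv(b,h)
deriv(b,i)
deriv(d,b)
deriv(d,c)
deriv(d,d)
deriv(d,g)
deriv(d,h)
deriv(d,i)
deriv(g,b)
deriv(g,c)
deriv(g,d)
deriv(g,g)
deriv(g,h)
deriv(g,i)
deriv(h,b)
deriv(h,c)
deriv(h,d)
deriv(h,g)
deriv(h,h)
deriv(h,i)
deriv(i,b)
deriv(i,c)
deriv(i,d)
deriv(i,g)
deriv(i,h)
deriv(i,i)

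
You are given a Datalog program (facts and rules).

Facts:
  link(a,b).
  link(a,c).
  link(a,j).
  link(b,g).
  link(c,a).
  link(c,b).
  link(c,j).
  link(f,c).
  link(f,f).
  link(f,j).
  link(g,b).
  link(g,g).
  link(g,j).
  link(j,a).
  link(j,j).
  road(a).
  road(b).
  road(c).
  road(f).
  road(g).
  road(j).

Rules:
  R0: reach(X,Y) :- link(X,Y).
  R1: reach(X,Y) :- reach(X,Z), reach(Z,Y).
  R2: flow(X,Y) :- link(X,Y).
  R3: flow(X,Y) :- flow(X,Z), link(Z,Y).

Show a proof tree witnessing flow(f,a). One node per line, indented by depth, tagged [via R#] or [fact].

round 1: derive flow(a,b) via R2 from link(a,b)
round 1: derive flow(a,c) via R2 from link(a,c)
round 1: derive flow(a,j) via R2 from link(a,j)
round 1: derive flow(b,g) via R2 from link(b,g)
round 1: derive flow(c,a) via R2 from link(c,a)
round 1: derive flow(c,b) via R2 from link(c,b)
round 1: derive flow(c,j) via R2 from link(c,j)
round 1: derive flow(f,c) via R2 from link(f,c)
round 1: derive flow(f,f) via R2 from link(f,f)
round 1: derive flow(f,j) via R2 from link(f,j)
round 1: derive flow(g,b) via R2 from link(g,b)
round 1: derive flow(g,g) via R2 from link(g,g)
round 1: derive flow(g,j) via R2 from link(g,j)
round 1: derive flow(j,a) via R2 from link(j,a)
round 1: derive flow(j,j) via R2 from link(j,j)
round 2: derive flow(a,a) via R3 from flow(a,c), link(c,a)
round 2: derive flow(a,g) via R3 from flow(a,b), link(b,g)
round 2: derive flow(b,b) via R3 from flow(b,g), link(g,b)
round 2: derive flow(b,j) via R3 from flow(b,g), link(g,j)
round 2: derive flow(c,c) via R3 from flow(c,a), link(a,c)
round 2: derive flow(c,g) via R3 from flow(c,b), link(b,g)
round 2: derive flow(f,a) via R3 from flow(f,c), link(c,a)
round 2: derive flow(f,b) via R3 from flow(f,c), link(c,b)
round 2: derive flow(g,a) via R3 from flow(g,j), link(j,a)
round 2: derive flow(j,b) via R3 from flow(j,a), link(a,b)
round 2: derive flow(j,c) via R3 from flow(j,a), link(a,c)
round 3: derive flow(b,a) via R3 from flow(b,j), link(j,a)
round 3: derive flow(f,g) via R3 from flow(f,b), link(b,g)
round 3: derive flow(g,c) via R3 from flow(g,a), link(a,c)
round 3: derive flow(j,g) via R3 from flow(j,b), link(b,g)
round 4: derive flow(b,c) via R3 from flow(b,a), link(a,c)

flow(f,a)  [via R3]
  flow(f,c)  [via R2]
    link(f,c)  [fact]
  link(c,a)  [fact]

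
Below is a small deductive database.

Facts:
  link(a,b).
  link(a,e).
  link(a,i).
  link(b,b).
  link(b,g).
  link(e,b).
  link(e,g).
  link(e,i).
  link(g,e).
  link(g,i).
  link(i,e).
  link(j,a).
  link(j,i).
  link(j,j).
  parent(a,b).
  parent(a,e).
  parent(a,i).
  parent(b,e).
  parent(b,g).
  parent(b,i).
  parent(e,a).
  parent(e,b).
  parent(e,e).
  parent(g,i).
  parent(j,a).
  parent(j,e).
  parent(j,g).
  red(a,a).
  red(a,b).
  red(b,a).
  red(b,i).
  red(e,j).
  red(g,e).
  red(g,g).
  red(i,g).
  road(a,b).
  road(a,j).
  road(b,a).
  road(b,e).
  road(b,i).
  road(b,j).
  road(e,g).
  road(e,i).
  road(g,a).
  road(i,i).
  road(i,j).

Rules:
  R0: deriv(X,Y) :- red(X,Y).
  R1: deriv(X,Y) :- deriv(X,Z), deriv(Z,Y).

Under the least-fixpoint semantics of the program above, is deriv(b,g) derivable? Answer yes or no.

yes

round 1: derive deriv(a,a) via R0 from red(a,a)
round 1: derive deriv(a,b) via R0 from red(a,b)
round 1: derive deriv(b,a) via R0 from red(b,a)
round 1: derive deriv(b,i) via R0 from red(b,i)
round 1: derive deriv(e,j) via R0 from red(e,j)
round 1: derive deriv(g,e) via R0 from red(g,e)
round 1: derive deriv(g,g) via R0 from red(g,g)
round 1: derive deriv(i,g) via R0 from red(i,g)
round 2: derive deriv(a,i) via R1 from deriv(a,b), deriv(b,i)
round 2: derive deriv(b,b) via R1 from deriv(b,a), deriv(a,b)
round 2: derive deriv(b,g) via R1 from deriv(b,i), deriv(i,g)
round 2: derive deriv(g,j) via R1 from deriv(g,e), deriv(e,j)
round 2: derive deriv(i,e) via R1 from deriv(i,g), deriv(g,e)
round 3: derive deriv(a,e) via R1 from deriv(a,i), deriv(i,e)
round 3: derive deriv(a,g) via R1 from deriv(a,b), deriv(b,g)
round 3: derive deriv(b,e) via R1 from deriv(b,g), deriv(g,e)
round 3: derive deriv(b,j) via R1 from deriv(b,g), deriv(g,j)
round 3: derive deriv(i,j) via R1 from deriv(i,e), deriv(e,j)
round 4: derive deriv(a,j) via R1 from deriv(a,b), deriv(b,j)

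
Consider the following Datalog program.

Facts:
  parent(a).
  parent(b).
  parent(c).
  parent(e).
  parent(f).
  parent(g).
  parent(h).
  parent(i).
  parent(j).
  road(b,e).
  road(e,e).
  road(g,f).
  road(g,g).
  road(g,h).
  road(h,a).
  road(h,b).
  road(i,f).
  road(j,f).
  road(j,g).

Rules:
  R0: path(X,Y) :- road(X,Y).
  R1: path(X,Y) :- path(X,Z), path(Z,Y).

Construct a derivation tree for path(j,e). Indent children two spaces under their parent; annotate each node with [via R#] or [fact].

round 1: derive path(b,e) via R0 from road(b,e)
round 1: derive path(e,e) via R0 from road(e,e)
round 1: derive path(g,f) via R0 from road(g,f)
round 1: derive path(g,g) via R0 from road(g,g)
round 1: derive path(g,h) via R0 from road(g,h)
round 1: derive path(h,a) via R0 from road(h,a)
round 1: derive path(h,b) via R0 from road(h,b)
round 1: derive path(i,f) via R0 from road(i,f)
round 1: derive path(j,f) via R0 from road(j,f)
round 1: derive path(j,g) via R0 from road(j,g)
round 2: derive path(g,a) via R1 from path(g,h), path(h,a)
round 2: derive path(g,b) via R1 from path(g,h), path(h,b)
round 2: derive path(h,e) via R1 from path(h,b), path(b,e)
round 2: derive path(j,h) via R1 from path(j,g), path(g,h)
round 3: derive path(g,e) via R1 from path(g,b), path(b,e)
round 3: derive path(j,a) via R1 from path(j,g), path(g,a)
round 3: derive path(j,b) via R1 from path(j,g), path(g,b)
round 3: derive path(j,e) via R1 from path(j,h), path(h,e)

path(j,e)  [via R1]
  path(j,h)  [via R1]
    path(j,g)  [via R0]
      road(j,g)  [fact]
    path(g,h)  [via R0]
      road(g,h)  [fact]
  path(h,e)  [via R1]
    path(h,b)  [via R0]
      road(h,b)  [fact]
    path(b,e)  [via R0]
      road(b,e)  [fact]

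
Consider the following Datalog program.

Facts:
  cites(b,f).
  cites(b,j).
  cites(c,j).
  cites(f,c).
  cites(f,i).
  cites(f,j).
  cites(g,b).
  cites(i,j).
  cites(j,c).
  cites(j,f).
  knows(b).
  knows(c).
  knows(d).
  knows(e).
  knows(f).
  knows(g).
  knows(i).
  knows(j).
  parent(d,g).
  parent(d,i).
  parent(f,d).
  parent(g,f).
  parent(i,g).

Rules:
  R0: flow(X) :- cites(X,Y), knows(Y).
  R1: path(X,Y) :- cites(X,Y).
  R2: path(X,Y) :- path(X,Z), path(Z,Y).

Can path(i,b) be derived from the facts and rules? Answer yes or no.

no

round 1: derive path(b,f) via R1 from cites(b,f)
round 1: derive path(b,j) via R1 from cites(b,j)
round 1: derive path(c,j) via R1 from cites(c,j)
round 1: derive path(f,c) via R1 from cites(f,c)
round 1: derive path(f,i) via R1 from cites(f,i)
round 1: derive path(f,j) via R1 from cites(f,j)
round 1: derive path(g,b) via R1 from cites(g,b)
round 1: derive path(i,j) via R1 from cites(i,j)
round 1: derive path(j,c) via R1 from cites(j,c)
round 1: derive path(j,f) via R1 from cites(j,f)
round 2: derive path(b,c) via R2 from path(b,f), path(f,c)
round 2: derive path(b,i) via R2 from path(b,f), path(f,i)
round 2: derive path(c,c) via R2 from path(c,j), path(j,c)
round 2: derive path(c,f) via R2 from path(c,j), path(j,f)
round 2: derive path(f,f) via R2 from path(f,j), path(j,f)
round 2: derive path(g,f) via R2 from path(g,b), path(b,f)
round 2: derive path(g,j) via R2 from path(g,b), path(b,j)
round 2: derive path(i,c) via R2 from path(i,j), path(j,c)
round 2: derive path(i,f) via R2 from path(i,j), path(j,f)
round 2: derive path(j,i) via R2 from path(j,f), path(f,i)
round 2: derive path(j,j) via R2 from path(j,c), path(c,j)
round 3: derive path(c,i) via R2 from path(c,f), path(f,i)
round 3: derive path(g,c) via R2 from path(g,b), path(b,c)
round 3: derive path(g,i) via R2 from path(g,b), path(b,i)
round 3: derive path(i,i) via R2 from path(i,f), path(f,i)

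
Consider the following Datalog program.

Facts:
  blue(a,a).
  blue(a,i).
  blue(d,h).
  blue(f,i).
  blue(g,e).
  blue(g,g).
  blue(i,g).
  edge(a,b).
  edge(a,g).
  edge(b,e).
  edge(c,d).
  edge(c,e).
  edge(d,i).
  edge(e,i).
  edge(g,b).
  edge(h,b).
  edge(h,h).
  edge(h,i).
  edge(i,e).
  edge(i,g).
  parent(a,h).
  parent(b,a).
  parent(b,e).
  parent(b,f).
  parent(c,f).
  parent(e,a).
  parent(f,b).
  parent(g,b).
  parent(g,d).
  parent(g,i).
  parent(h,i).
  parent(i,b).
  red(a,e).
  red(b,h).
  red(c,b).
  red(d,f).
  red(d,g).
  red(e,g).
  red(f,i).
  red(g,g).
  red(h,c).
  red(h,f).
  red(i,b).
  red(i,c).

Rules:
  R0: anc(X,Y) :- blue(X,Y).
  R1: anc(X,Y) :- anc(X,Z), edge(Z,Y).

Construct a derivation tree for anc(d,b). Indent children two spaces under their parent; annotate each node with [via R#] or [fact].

round 1: derive anc(a,a) via R0 from blue(a,a)
round 1: derive anc(a,i) via R0 from blue(a,i)
round 1: derive anc(d,h) via R0 from blue(d,h)
round 1: derive anc(f,i) via R0 from blue(f,i)
round 1: derive anc(g,e) via R0 from blue(g,e)
round 1: derive anc(g,g) via R0 from blue(g,g)
round 1: derive anc(i,g) via R0 from blue(i,g)
round 2: derive anc(a,b) via R1 from anc(a,a), edge(a,b)
round 2: derive anc(a,e) via R1 from anc(a,i), edge(i,e)
round 2: derive anc(a,g) via R1 from anc(a,a), edge(a,g)
round 2: derive anc(d,b) via R1 from anc(d,h), edge(h,b)
round 2: derive anc(d,i) via R1 from anc(d,h), edge(h,i)
round 2: derive anc(f,e) via R1 from anc(f,i), edge(i,e)
round 2: derive anc(f,g) via R1 from anc(f,i), edge(i,g)
round 2: derive anc(g,b) via R1 from anc(g,g), edge(g,b)
round 2: derive anc(g,i) via R1 from anc(g,e), edge(e,i)
round 2: derive anc(i,b) via R1 from anc(i,g), edge(g,b)
round 3: derive anc(d,e) via R1 from anc(d,b), edge(b,e)
round 3: derive anc(d,g) via R1 from anc(d,i), edge(i,g)
round 3: derive anc(f,b) via R1 from anc(f,g), edge(g,b)
round 3: derive anc(i,e) via R1 from anc(i,b), edge(b,e)
round 4: derive anc(i,i) via R1 from anc(i,e), edge(e,i)

anc(d,b)  [via R1]
  anc(d,h)  [via R0]
    blue(d,h)  [fact]
  edge(h,b)  [fact]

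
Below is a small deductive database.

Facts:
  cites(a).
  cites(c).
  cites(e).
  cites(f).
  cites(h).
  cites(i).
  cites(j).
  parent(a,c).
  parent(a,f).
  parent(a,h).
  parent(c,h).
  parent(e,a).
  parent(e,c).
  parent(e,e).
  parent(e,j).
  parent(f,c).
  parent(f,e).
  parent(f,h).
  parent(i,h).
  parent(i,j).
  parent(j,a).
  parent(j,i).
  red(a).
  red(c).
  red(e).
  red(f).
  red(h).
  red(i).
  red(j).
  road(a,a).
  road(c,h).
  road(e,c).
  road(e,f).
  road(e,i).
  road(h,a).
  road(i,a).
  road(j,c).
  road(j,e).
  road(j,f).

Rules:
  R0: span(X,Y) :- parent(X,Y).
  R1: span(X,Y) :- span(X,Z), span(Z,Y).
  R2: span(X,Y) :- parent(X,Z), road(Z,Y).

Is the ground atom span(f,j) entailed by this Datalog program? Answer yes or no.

round 1: derive span(a,c) via R0 from parent(a,c)
round 1: derive span(a,f) via R0 from parent(a,f)
round 1: derive span(a,h) via R0 from parent(a,h)
round 1: derive span(c,h) via R0 from parent(c,h)
round 1: derive span(e,a) via R0 from parent(e,a)
round 1: derive span(e,c) via R0 from parent(e,c)
round 1: derive span(e,e) via R0 from parent(e,e)
round 1: derive span(e,j) via R0 from parent(e,j)
round 1: derive span(f,c) via R0 from parent(f,c)
round 1: derive span(f,e) via R0 from parent(f,e)
round 1: derive span(f,h) via R0 from parent(f,h)
round 1: derive span(i,h) via R0 from parent(i,h)
round 1: derive span(i,j) via R0 from parent(i,j)
round 1: derive span(j,a) via R0 from parent(j,a)
round 1: derive span(j,i) via R0 from parent(j,i)
round 1: derive span(a,a) via R2 from parent(a,h), road(h,a)
round 1: derive span(c,a) via R2 from parent(c,h), road(h,a)
round 1: derive span(e,f) via R2 from parent(e,e), road(e,f)
round 1: derive span(e,h) via R2 from parent(e,c), road(c,h)
round 1: derive span(e,i) via R2 from parent(e,e), road(e,i)
round 1: derive span(f,a) via R2 from parent(f,h), road(h,a)
round 1: derive span(f,f) via R2 from parent(f,e), road(e,f)
round 1: derive span(f,i) via R2 from parent(f,e), road(e,i)
round 1: derive span(i,a) via R2 from parent(i,h), road(h,a)
round 1: derive span(i,c) via R2 from parent(i,j), road(j,c)
round 1: derive span(i,e) via R2 from parent(i,j), road(j,e)
round 1: derive span(i,f) via R2 from parent(i,j), road(j,f)
round 2: derive span(a,e) via R1 from span(a,f), span(f,e)
round 2: derive span(a,i) via R1 from span(a,f), span(f,i)
round 2: derive span(c,c) via R1 from span(c,a), span(a,c)
round 2: derive span(c,f) via R1 from span(c,a), span(a,f)
round 2: derive span(f,j) via R1 from span(f,e), span(e,j)
round 2: derive span(i,i) via R1 from span(i,e), span(e,i)
round 2: derive span(j,c) via R1 from span(j,a), span(a,c)
round 2: derive span(j,e) via R1 from span(j,i), span(i,e)
round 2: derive span(j,f) via R1 from span(j,a), span(a,f)
round 2: derive span(j,h) via R1 from span(j,a), span(a,h)
round 2: derive span(j,j) via R1 from span(j,i), span(i,j)
round 3: derive span(a,j) via R1 from span(a,e), span(e,j)
round 3: derive span(c,e) via R1 from span(c,a), span(a,e)
round 3: derive span(c,i) via R1 from span(c,a), span(a,i)
round 3: derive span(c,j) via R1 from span(c,f), span(f,j)

yes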